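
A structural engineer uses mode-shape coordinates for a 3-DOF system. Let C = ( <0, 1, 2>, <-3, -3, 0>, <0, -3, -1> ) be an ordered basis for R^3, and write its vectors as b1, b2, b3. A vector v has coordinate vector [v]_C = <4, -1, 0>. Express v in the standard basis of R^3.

v = M [v]_C, where M has columns b1, ..., b3.
Carrying out the matrix-vector product, v = <3, 7, 8>.

<3, 7, 8>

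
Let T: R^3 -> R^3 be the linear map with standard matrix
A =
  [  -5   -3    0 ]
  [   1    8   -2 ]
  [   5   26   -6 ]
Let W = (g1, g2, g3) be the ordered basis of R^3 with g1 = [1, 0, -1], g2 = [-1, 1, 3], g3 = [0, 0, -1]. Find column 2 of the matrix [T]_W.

[3, 1, -3]

Column 2 of [T]_W is the W-coordinate vector of T(g2).
In standard coordinates T(g2) = A g2 = [2, 1, 3].
Converting to W: [2, 1, 3] = 3g1 + g2 - 3g3, so the coordinate vector is [3, 1, -3].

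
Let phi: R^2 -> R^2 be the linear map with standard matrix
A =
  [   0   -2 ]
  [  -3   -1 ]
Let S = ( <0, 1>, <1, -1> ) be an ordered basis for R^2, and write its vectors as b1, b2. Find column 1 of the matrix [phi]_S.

<-3, -2>

Column 1 of [phi]_S is the S-coordinate vector of phi(b1).
In standard coordinates phi(b1) = A b1 = <-2, -1>.
Converting to S: <-2, -1> = -3b1 - 2b2, so the coordinate vector is <-3, -2>.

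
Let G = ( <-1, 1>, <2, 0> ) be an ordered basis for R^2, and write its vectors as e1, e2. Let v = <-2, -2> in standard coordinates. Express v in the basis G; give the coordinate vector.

We seek scalars with c_1 e1 + c_2 e2 = v; equivalently solve M c = v where the columns of M are e1, e2.
System: -c_1 + 2c_2 = -2, c_1 + 0c_2 = -2; solving gives c_1 = -2, c_2 = -2.
Check: -2e1 - 2e2 = <-2, -2>.

<-2, -2>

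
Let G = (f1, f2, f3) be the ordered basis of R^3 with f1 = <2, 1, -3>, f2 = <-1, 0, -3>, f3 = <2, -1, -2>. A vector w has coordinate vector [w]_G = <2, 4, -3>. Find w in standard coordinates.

The coordinates say w = 2f1 + 4f2 - 3f3; adding the scaled basis vectors gives <-6, 5, -12>.

<-6, 5, -12>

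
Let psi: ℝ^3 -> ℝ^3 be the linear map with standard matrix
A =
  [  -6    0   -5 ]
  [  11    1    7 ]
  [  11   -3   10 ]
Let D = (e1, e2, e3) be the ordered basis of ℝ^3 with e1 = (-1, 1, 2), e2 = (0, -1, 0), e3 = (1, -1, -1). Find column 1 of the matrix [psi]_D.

Compute psi(e1) = A e1 = (-4, 4, 6) in standard coordinates.
Then write this in D-coordinates: solve for y in y_1 e1 + ... + y_3 e3 = (-4, 4, 6).
This gives y = (2, 0, -2), which is column 1 of [psi]_D.

(2, 0, -2)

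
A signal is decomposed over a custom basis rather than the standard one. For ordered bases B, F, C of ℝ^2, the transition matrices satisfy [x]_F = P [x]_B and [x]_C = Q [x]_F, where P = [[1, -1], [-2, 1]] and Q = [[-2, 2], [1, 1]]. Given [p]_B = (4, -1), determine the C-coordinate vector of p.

First [p]_F = P [p]_B = (5, -9).
Then [p]_C = Q [p]_F = (-28, -4).

(-28, -4)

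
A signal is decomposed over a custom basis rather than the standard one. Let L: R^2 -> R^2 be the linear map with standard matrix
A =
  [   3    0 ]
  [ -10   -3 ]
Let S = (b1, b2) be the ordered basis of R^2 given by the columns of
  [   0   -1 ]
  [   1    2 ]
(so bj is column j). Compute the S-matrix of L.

[[-3, -2], [0, 3]]

Let P have columns b1, b2. Then [L]_S = P^(-1) A P.
Here det P = 1, so P^(-1) is integer; computing A P first and then P^(-1)(A P) gives [[-3, -2], [0, 3]].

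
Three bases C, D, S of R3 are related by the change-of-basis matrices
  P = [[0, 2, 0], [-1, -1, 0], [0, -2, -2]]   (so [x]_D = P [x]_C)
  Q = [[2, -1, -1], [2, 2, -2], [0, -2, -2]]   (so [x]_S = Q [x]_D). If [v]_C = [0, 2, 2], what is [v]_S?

[18, 20, 20]

First [v]_D = P [v]_C = [4, -2, -8].
Then [v]_S = Q [v]_D = [18, 20, 20].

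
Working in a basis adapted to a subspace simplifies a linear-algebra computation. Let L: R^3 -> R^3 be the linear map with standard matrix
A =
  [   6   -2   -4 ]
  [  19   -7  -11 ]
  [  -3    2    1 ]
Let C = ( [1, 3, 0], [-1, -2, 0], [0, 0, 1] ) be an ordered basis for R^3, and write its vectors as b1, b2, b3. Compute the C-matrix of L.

With P the matrix whose columns are b1, ..., b3, [L]_C = P^(-1) A P.
Column by column: L(b1) = A b1 = [0, -2, 3]; its C-coordinates [-2, -2, 3] give column 1.
Continuing for each basis vector yields [L]_C = [[-2, -1, -3], [-2, 1, 1], [3, -1, 1]].

[[-2, -1, -3], [-2, 1, 1], [3, -1, 1]]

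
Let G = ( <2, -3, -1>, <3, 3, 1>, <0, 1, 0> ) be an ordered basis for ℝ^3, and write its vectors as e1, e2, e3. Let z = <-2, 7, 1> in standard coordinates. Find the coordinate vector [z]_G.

<-1, 0, 4>

We seek scalars with c_1 e1 + ... + c_3 e3 = z; equivalently solve M c = z where the columns of M are e1, ..., e3.
Row-reducing the augmented matrix [M | z] gives c = (-1, 0, 4).
Check: -e1 + 0·e2 + 4e3 = <-2, 7, 1>.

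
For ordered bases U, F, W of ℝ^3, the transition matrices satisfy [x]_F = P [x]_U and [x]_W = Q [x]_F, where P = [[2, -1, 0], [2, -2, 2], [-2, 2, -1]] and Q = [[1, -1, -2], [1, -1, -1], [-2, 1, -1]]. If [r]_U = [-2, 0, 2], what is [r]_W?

Composing the changes, [r]_W = Q P [r]_U.
Q P = [[4, -3, 0], [2, -1, -1], [0, -2, 3]]; applying this to [-2, 0, 2] gives [-8, -6, 6].

[-8, -6, 6]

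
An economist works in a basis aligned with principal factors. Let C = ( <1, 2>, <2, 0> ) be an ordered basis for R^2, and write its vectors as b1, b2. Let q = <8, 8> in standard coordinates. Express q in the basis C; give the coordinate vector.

[q]_C is the unique c with M c = q, where M has columns b1, b2.
System: c_1 + 2c_2 = 8, 2c_1 + 0c_2 = 8; solving gives c_1 = 4, c_2 = 2.
Check: 4b1 + 2b2 = <8, 8>.

<4, 2>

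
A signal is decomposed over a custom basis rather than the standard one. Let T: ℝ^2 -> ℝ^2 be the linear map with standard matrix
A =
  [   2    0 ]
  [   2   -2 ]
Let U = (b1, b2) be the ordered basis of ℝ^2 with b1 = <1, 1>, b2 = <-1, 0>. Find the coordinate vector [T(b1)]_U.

<0, -2>

Compute T(b1) = A b1 = <2, 0> in standard coordinates.
Then write this in U-coordinates: solve for y in y_1 b1 + y_2 b2 = <2, 0>.
This gives y = <0, -2>, which is column 1 of [T]_U.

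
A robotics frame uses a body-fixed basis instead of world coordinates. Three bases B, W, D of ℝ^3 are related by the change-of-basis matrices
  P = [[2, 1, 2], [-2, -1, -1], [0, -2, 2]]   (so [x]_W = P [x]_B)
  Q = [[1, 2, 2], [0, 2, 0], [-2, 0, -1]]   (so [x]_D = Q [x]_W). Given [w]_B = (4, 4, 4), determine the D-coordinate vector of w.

Composing the changes, [w]_D = Q P [w]_B.
Q P = [[-2, -5, 4], [-4, -2, -2], [-4, 0, -6]]; applying this to (4, 4, 4) gives (-12, -32, -40).

(-12, -32, -40)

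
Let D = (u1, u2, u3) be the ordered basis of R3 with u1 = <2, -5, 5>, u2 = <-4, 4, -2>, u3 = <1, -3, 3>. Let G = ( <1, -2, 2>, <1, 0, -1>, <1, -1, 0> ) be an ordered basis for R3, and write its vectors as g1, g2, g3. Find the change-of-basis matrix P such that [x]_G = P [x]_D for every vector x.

[[2, -2, 1], [-1, -2, -1], [1, 0, 1]]

Take x = uj: its D-coordinates are the j-th standard unit vector, so P e_j — column j of P — equals [uj]_G.
u1 = 2g1 - g2 + g3, giving column 1 = <2, -1, 1>; repeating for each j gives P = [[2, -2, 1], [-1, -2, -1], [1, 0, 1]].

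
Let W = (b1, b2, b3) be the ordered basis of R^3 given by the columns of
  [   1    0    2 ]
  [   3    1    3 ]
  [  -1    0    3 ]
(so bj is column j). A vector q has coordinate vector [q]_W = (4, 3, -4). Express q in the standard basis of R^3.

q = M [q]_W, where M has columns b1, ..., b3.
Carrying out the matrix-vector product, q = (-4, 3, -16).

(-4, 3, -16)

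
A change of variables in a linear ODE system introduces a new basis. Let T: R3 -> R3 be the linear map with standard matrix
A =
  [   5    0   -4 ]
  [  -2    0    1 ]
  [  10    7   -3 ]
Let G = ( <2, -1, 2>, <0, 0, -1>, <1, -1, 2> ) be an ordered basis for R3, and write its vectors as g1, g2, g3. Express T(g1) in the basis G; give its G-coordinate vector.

<0, -3, 2>

Compute T(g1) = A g1 = <2, -2, 7> in standard coordinates.
Then write this in G-coordinates: solve for y in y_1 g1 + ... + y_3 g3 = <2, -2, 7>.
This gives y = <0, -3, 2>, which is column 1 of [T]_G.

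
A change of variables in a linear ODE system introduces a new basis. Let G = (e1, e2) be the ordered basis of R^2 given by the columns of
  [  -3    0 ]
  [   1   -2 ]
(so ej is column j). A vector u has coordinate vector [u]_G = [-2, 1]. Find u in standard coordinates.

By definition u = -2e1 + e2.
Summing componentwise gives [6, -4].

[6, -4]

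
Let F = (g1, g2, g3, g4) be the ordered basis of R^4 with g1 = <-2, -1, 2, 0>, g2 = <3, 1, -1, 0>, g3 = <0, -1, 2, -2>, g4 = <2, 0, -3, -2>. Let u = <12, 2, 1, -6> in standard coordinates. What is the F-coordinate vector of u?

Write u = c_1 g1 + ... + c_4 g4 and solve for the c_i.
Gaussian elimination on [M | u] yields c = (-4, 2, 4, -1).
Check: -4g1 + 2g2 + 4g3 - g4 = <12, 2, 1, -6>.

<-4, 2, 4, -1>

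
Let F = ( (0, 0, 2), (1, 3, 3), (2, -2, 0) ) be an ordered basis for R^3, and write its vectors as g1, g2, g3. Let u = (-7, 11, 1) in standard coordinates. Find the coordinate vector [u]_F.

(-1, 1, -4)

Write u = c_1 g1 + ... + c_3 g3 and solve for the c_i.
Solving this 3x3 system gives c = (-1, 1, -4).
Check: -g1 + g2 - 4g3 = (-7, 11, 1).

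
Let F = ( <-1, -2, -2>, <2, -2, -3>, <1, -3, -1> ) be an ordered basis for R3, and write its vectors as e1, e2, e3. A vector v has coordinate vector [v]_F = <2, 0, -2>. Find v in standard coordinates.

The coordinates say v = 2e1 + 0·e2 - 2e3; adding the scaled basis vectors gives <-4, 2, -2>.

<-4, 2, -2>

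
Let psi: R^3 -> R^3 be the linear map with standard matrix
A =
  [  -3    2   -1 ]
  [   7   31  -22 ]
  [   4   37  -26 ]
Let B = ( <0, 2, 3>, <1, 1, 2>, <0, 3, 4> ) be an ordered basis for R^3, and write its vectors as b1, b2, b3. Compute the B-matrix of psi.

[[2, -3, -3], [1, -3, 2], [-3, 1, 3]]

With P the matrix whose columns are b1, ..., b3, [psi]_B = P^(-1) A P.
Column by column: psi(b1) = A b1 = <1, -4, -4>; its B-coordinates <2, 1, -3> give column 1.
Continuing for each basis vector yields [psi]_B = [[2, -3, -3], [1, -3, 2], [-3, 1, 3]].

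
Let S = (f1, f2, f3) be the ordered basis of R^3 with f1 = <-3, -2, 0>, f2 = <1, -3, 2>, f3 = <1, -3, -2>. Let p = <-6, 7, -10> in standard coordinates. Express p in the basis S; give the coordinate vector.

[p]_S is the unique c with M c = p, where M has columns f1, ..., f3.
Solving this 3x3 system gives c = (1, -4, 1).
Check: f1 - 4f2 + f3 = <-6, 7, -10>.

<1, -4, 1>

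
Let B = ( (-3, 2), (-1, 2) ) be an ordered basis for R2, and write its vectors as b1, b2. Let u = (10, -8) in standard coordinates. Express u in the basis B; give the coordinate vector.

We seek scalars with c_1 b1 + c_2 b2 = u; equivalently solve M c = u where the columns of M are b1, b2.
System: -3c_1 - c_2 = 10, 2c_1 + 2c_2 = -8; solving gives c_1 = -3, c_2 = -1.
Check: -3b1 - b2 = (10, -8).

(-3, -1)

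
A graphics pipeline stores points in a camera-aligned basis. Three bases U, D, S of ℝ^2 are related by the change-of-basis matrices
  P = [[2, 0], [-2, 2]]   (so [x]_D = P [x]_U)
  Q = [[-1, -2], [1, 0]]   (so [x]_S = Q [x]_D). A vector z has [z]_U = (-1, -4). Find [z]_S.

Apply P to get D-coordinates (-2, -6), then Q to get S-coordinates.
The result is [z]_S = (14, -2).

(14, -2)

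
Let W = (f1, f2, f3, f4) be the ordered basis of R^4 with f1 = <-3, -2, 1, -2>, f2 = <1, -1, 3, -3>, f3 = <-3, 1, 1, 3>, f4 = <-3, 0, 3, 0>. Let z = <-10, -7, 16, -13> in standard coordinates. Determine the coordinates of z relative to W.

<2, 2, -1, 3>

[z]_W is the unique c with M c = z, where M has columns f1, ..., f4.
Row-reducing the augmented matrix [M | z] gives c = (2, 2, -1, 3).
Check: 2f1 + 2f2 - f3 + 3f4 = <-10, -7, 16, -13>.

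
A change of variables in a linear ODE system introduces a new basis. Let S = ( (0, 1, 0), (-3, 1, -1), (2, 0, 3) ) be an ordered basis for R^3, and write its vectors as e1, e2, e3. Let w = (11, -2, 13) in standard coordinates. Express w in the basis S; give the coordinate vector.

We seek scalars with c_1 e1 + ... + c_3 e3 = w; equivalently solve M c = w where the columns of M are e1, ..., e3.
Gaussian elimination on [M | w] yields c = (-1, -1, 4).
Check: -e1 - e2 + 4e3 = (11, -2, 13).

(-1, -1, 4)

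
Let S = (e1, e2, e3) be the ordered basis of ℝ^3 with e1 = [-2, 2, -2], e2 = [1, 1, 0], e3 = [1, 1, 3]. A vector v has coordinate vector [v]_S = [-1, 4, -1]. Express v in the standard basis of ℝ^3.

By definition v = -e1 + 4e2 - e3.
Summing componentwise gives [5, 1, -1].

[5, 1, -1]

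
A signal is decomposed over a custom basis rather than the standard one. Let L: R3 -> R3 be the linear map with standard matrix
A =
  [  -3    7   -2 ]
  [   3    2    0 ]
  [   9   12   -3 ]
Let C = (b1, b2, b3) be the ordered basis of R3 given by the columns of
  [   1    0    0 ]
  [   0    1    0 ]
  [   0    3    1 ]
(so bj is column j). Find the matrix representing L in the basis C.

[[-3, 1, -2], [3, 2, 0], [0, -3, -3]]

Let P have columns b1, ..., b3. Then [L]_C = P^(-1) A P.
Here det P = 1, so P^(-1) is integer; computing A P first and then P^(-1)(A P) gives [[-3, 1, -2], [3, 2, 0], [0, -3, -3]].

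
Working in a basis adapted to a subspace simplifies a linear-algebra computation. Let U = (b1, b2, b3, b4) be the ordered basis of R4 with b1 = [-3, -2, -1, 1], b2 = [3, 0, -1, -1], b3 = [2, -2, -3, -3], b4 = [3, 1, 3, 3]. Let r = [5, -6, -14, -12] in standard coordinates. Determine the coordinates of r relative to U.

[r]_U is the unique c with M c = r, where M has columns b1, ..., b4.
Gaussian elimination on [M | r] yields c = (1, 4, 1, -2).
Check: b1 + 4b2 + b3 - 2b4 = [5, -6, -14, -12].

[1, 4, 1, -2]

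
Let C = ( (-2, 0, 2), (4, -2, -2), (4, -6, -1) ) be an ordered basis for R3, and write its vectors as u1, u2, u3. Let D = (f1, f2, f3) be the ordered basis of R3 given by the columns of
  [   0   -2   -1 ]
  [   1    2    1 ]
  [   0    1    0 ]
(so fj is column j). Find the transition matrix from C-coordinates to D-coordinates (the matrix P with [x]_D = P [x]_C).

[[-2, 2, -2], [2, -2, -1], [-2, 0, -2]]

Column j of P is [uj]_D, since P maps C-coordinates to D-coordinates.
Expressing u1 in D: u1 = -2f1 + 2f2 - 2f3, so column 1 of P is (-2, 2, -2).
Doing the same for each uj gives P = [[-2, 2, -2], [2, -2, -1], [-2, 0, -2]].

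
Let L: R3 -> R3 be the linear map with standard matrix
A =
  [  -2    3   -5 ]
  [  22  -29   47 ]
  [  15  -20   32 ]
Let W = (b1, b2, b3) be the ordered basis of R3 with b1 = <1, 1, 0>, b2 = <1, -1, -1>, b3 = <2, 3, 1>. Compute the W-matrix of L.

Let P have columns b1, ..., b3. Then [L]_W = P^(-1) A P.
Here det P = -1, so P^(-1) is integer; computing A P first and then P^(-1)(A P) gives [[2, -3, 2], [3, -1, -2], [-2, 2, 0]].

[[2, -3, 2], [3, -1, -2], [-2, 2, 0]]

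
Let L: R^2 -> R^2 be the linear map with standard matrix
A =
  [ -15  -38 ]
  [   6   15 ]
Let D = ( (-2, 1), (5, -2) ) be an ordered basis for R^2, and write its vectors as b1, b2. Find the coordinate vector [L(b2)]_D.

Compute L(b2) = A b2 = (1, 0) in standard coordinates.
Then write this in D-coordinates: solve for y in y_1 b1 + y_2 b2 = (1, 0).
This gives y = (2, 1), which is column 2 of [L]_D.

(2, 1)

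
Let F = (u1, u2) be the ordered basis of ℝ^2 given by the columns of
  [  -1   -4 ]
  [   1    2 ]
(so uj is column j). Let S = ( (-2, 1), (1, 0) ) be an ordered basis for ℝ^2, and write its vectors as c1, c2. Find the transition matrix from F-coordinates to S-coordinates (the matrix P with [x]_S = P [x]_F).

[[1, 2], [1, 0]]

Take x = uj: its F-coordinates are the j-th standard unit vector, so P e_j — column j of P — equals [uj]_S.
u1 = c1 + c2, giving column 1 = (1, 1); repeating for each j gives P = [[1, 2], [1, 0]].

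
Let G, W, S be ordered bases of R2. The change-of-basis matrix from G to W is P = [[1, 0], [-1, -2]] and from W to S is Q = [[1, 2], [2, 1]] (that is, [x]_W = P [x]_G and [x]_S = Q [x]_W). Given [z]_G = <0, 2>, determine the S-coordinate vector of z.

<-8, -4>

Composing the changes, [z]_S = Q P [z]_G.
Q P = [[-1, -4], [1, -2]]; applying this to <0, 2> gives <-8, -4>.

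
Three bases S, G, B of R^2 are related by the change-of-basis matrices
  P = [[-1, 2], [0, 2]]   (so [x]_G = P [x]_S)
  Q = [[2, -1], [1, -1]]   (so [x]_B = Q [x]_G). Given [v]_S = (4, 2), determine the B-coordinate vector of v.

(-4, -4)

Apply P to get G-coordinates (0, 4), then Q to get B-coordinates.
The result is [v]_B = (-4, -4).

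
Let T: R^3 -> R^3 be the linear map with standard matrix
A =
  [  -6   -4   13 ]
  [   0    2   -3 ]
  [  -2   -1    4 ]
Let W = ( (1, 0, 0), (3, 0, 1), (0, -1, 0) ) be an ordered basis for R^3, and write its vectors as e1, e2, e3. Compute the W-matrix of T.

The j-th column of [T]_W is [T(ej)]_W.
T(e1) = A e1 = (-6, 0, -2) = 0·e1 - 2e2 + 0·e3, so column 1 is (0, -2, 0).
Repeating for e2, e3 and assembling the columns gives [[0, 1, 1], [-2, -2, 1], [0, 3, 2]].

[[0, 1, 1], [-2, -2, 1], [0, 3, 2]]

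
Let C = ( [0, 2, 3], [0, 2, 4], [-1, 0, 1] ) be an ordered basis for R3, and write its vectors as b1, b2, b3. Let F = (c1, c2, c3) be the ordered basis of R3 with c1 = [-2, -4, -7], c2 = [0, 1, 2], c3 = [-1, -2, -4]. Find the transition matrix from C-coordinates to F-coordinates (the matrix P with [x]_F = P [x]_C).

Take x = bj: its C-coordinates are the j-th standard unit vector, so P e_j — column j of P — equals [bj]_F.
b1 = -c1 + 2c2 + 2c3, giving column 1 = [-1, 2, 2]; repeating for each j gives P = [[-1, 0, 1], [2, 2, 2], [2, 0, -1]].

[[-1, 0, 1], [2, 2, 2], [2, 0, -1]]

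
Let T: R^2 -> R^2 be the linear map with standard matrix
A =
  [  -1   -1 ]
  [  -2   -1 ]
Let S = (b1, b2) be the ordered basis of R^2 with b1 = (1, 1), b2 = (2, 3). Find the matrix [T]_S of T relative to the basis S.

With P the matrix whose columns are b1, b2, [T]_S = P^(-1) A P.
Column by column: T(b1) = A b1 = (-2, -3); its S-coordinates (0, -1) give column 1.
Continuing for each basis vector yields [T]_S = [[0, -1], [-1, -2]].

[[0, -1], [-1, -2]]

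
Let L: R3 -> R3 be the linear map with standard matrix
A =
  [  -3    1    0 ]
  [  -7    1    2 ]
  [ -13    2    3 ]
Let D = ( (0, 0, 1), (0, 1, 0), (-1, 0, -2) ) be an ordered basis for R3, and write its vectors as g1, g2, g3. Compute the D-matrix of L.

The j-th column of [L]_D is [L(gj)]_D.
L(g1) = A g1 = (0, 2, 3) = 3g1 + 2g2 + 0·g3, so column 1 is (3, 2, 0).
Repeating for g2, g3 and assembling the columns gives [[3, 0, 1], [2, 1, 3], [0, -1, -3]].

[[3, 0, 1], [2, 1, 3], [0, -1, -3]]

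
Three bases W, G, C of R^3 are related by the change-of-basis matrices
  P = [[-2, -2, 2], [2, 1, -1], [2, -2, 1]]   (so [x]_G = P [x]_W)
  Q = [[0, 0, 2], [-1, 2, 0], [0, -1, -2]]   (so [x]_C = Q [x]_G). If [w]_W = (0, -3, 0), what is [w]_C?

Composing the changes, [w]_C = Q P [w]_W.
Q P = [[4, -4, 2], [6, 4, -4], [-6, 3, -1]]; applying this to (0, -3, 0) gives (12, -12, -9).

(12, -12, -9)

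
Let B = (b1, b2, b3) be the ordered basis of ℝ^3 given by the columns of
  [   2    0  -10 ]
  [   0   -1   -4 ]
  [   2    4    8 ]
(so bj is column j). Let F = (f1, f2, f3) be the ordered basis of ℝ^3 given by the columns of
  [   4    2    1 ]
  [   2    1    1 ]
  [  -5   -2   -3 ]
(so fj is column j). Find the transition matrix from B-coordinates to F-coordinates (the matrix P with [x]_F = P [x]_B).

[[0, 0, -2], [2, 1, -2], [-2, -2, 2]]

Let M have columns bj and N have columns fj. Then for every x, N [x]_F = x = M [x]_B, so P = N^(-1) M.
Since det N = -1, N^(-1) has integer entries; multiplying gives P = [[0, 0, -2], [2, 1, -2], [-2, -2, 2]].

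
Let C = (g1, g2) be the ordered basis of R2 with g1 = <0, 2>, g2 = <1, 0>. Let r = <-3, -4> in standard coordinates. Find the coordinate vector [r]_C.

<-2, -3>

[r]_C is the unique c with M c = r, where M has columns g1, g2.
System: 0c_1 + c_2 = -3, 2c_1 + 0c_2 = -4; solving gives c_1 = -2, c_2 = -3.
Check: -2g1 - 3g2 = <-3, -4>.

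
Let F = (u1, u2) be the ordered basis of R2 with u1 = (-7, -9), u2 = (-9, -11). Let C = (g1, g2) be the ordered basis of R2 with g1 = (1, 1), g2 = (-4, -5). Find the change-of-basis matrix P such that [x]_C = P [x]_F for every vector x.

[[1, -1], [2, 2]]

Take x = uj: its F-coordinates are the j-th standard unit vector, so P e_j — column j of P — equals [uj]_C.
u1 = g1 + 2g2, giving column 1 = (1, 2); repeating for each j gives P = [[1, -1], [2, 2]].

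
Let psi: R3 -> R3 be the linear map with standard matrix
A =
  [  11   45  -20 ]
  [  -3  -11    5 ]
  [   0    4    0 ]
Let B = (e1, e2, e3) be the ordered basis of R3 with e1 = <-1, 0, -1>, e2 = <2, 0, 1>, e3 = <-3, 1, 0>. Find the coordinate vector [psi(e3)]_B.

<-2, 2, -2>

Compute psi(e3) = A e3 = <12, -2, 4> in standard coordinates.
Then write this in B-coordinates: solve for y in y_1 e1 + ... + y_3 e3 = <12, -2, 4>.
This gives y = <-2, 2, -2>, which is column 3 of [psi]_B.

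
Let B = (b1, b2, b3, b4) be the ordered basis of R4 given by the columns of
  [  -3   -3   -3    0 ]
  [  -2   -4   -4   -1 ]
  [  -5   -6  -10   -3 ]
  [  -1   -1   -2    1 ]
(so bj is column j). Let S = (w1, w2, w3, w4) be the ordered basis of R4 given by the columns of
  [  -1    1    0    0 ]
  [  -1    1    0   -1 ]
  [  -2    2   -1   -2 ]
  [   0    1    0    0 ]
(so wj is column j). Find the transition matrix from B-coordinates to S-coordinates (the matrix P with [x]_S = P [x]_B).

Column j of P is [bj]_S, since P maps B-coordinates to S-coordinates.
Expressing b1 in S: b1 = 2w1 - w2 + w3 - w4, so column 1 of P is <2, -1, 1, -1>.
Doing the same for each bj gives P = [[2, 2, 1, 1], [-1, -1, -2, 1], [1, -2, 2, 1], [-1, 1, 1, 1]].

[[2, 2, 1, 1], [-1, -1, -2, 1], [1, -2, 2, 1], [-1, 1, 1, 1]]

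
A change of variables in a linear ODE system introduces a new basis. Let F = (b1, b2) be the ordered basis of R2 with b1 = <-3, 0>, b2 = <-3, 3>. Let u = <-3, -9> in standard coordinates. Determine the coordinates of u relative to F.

[u]_F is the unique c with M c = u, where M has columns b1, b2.
System: -3c_1 - 3c_2 = -3, 0c_1 + 3c_2 = -9; solving gives c_1 = 4, c_2 = -3.
Check: 4b1 - 3b2 = <-3, -9>.

<4, -3>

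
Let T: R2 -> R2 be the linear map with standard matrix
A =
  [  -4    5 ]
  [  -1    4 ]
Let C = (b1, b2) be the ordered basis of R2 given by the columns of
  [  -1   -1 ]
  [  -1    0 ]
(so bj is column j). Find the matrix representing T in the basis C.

[[3, -1], [-2, -3]]

Let P have columns b1, b2. Then [T]_C = P^(-1) A P.
Here det P = -1, so P^(-1) is integer; computing A P first and then P^(-1)(A P) gives [[3, -1], [-2, -3]].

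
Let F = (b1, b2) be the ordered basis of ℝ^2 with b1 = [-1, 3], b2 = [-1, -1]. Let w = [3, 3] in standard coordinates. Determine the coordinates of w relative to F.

[0, -3]

We seek scalars with c_1 b1 + c_2 b2 = w; equivalently solve M c = w where the columns of M are b1, b2.
System: -c_1 - c_2 = 3, 3c_1 - c_2 = 3; solving gives c_1 = 0, c_2 = -3.
Check: 0·b1 - 3b2 = [3, 3].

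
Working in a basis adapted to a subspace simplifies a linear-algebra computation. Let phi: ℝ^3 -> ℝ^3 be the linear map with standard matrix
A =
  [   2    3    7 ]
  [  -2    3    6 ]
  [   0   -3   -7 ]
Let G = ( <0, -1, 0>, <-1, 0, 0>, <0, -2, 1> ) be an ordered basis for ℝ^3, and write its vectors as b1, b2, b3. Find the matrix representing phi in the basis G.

[[-3, -2, 2], [3, 2, -1], [3, 0, -1]]

The j-th column of [phi]_G is [phi(bj)]_G.
phi(b1) = A b1 = <-3, -3, 3> = -3b1 + 3b2 + 3b3, so column 1 is <-3, 3, 3>.
Repeating for b2, b3 and assembling the columns gives [[-3, -2, 2], [3, 2, -1], [3, 0, -1]].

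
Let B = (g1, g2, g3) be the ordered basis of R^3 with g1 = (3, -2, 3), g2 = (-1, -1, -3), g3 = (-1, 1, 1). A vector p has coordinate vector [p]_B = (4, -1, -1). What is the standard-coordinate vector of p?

(14, -8, 14)

The coordinates say p = 4g1 - g2 - g3; adding the scaled basis vectors gives (14, -8, 14).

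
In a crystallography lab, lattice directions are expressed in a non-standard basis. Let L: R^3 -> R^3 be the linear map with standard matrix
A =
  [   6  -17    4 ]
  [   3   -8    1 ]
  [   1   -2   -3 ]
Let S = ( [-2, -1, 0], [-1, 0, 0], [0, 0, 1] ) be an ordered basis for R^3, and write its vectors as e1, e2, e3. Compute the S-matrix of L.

The j-th column of [L]_S is [L(ej)]_S.
L(e1) = A e1 = [5, 2, 0] = -2e1 - e2 + 0·e3, so column 1 is [-2, -1, 0].
Repeating for e2, e3 and assembling the columns gives [[-2, 3, -1], [-1, 0, -2], [0, -1, -3]].

[[-2, 3, -1], [-1, 0, -2], [0, -1, -3]]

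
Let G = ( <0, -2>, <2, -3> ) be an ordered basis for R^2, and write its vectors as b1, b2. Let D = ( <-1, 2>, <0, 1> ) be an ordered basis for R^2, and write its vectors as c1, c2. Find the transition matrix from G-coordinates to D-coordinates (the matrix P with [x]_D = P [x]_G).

[[0, -2], [-2, 1]]

Column j of P is [bj]_D, since P maps G-coordinates to D-coordinates.
Expressing b1 in D: b1 = 0·c1 - 2c2, so column 1 of P is <0, -2>.
Doing the same for each bj gives P = [[0, -2], [-2, 1]].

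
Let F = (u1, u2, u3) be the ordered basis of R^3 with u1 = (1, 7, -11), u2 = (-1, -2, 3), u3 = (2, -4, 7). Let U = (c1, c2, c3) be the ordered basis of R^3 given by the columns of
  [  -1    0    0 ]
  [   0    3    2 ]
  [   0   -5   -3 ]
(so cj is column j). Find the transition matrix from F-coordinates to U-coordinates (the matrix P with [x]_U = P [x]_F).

[[-1, 1, -2], [1, 0, -2], [2, -1, 1]]

Column j of P is [uj]_U, since P maps F-coordinates to U-coordinates.
Expressing u1 in U: u1 = -c1 + c2 + 2c3, so column 1 of P is (-1, 1, 2).
Doing the same for each uj gives P = [[-1, 1, -2], [1, 0, -2], [2, -1, 1]].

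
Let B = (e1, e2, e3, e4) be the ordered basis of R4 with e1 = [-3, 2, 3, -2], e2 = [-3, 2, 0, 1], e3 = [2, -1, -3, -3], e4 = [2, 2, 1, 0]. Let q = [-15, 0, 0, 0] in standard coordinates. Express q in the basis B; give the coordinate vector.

[q]_B is the unique c with M c = q, where M has columns e1, ..., e4.
Solving this 4x4 system gives c = (1, 2, 0, -3).
Check: e1 + 2e2 + 0·e3 - 3e4 = [-15, 0, 0, 0].

[1, 2, 0, -3]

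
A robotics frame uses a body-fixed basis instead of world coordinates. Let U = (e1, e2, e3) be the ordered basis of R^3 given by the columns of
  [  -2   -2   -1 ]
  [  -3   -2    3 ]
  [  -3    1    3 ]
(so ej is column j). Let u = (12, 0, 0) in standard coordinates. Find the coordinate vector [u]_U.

Write u = c_1 e1 + ... + c_3 e3 and solve for the c_i.
Gaussian elimination on [M | u] yields c = (-4, 0, -4).
Check: -4e1 + 0·e2 - 4e3 = (12, 0, 0).

(-4, 0, -4)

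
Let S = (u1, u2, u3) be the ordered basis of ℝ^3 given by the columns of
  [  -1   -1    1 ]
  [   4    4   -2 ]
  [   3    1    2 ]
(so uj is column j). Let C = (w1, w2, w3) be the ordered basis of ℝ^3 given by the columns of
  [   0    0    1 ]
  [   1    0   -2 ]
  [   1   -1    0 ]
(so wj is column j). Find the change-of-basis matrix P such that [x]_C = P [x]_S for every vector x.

Column j of P is [uj]_C, since P maps S-coordinates to C-coordinates.
Expressing u1 in C: u1 = 2w1 - w2 - w3, so column 1 of P is <2, -1, -1>.
Doing the same for each uj gives P = [[2, 2, 0], [-1, 1, -2], [-1, -1, 1]].

[[2, 2, 0], [-1, 1, -2], [-1, -1, 1]]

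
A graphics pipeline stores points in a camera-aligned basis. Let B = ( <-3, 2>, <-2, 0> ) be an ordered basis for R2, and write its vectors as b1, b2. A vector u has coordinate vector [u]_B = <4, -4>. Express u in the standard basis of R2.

<-4, 8>

By definition u = 4b1 - 4b2.
Summing componentwise gives <-4, 8>.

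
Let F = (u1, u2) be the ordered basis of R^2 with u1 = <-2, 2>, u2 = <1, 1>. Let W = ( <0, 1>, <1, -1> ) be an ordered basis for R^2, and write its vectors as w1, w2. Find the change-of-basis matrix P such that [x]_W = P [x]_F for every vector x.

[[0, 2], [-2, 1]]

Let M have columns uj and N have columns wj. Then for every x, N [x]_W = x = M [x]_F, so P = N^(-1) M.
Since det N = -1, N^(-1) has integer entries; multiplying gives P = [[0, 2], [-2, 1]].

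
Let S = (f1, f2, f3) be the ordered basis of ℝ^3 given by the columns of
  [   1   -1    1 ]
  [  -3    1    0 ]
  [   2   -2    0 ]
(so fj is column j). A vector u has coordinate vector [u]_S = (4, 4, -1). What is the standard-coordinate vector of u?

(-1, -8, 0)

u = M [u]_S, where M has columns f1, ..., f3.
Carrying out the matrix-vector product, u = (-1, -8, 0).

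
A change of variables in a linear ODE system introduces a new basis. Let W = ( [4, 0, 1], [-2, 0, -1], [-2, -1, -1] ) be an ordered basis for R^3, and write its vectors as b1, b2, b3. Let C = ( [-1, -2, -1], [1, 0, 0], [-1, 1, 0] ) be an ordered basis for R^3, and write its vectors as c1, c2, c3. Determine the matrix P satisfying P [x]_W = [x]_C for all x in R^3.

[[-1, 1, 1], [1, 1, 0], [-2, 2, 1]]

Let M have columns bj and N have columns cj. Then for every x, N [x]_C = x = M [x]_W, so P = N^(-1) M.
Since det N = -1, N^(-1) has integer entries; multiplying gives P = [[-1, 1, 1], [1, 1, 0], [-2, 2, 1]].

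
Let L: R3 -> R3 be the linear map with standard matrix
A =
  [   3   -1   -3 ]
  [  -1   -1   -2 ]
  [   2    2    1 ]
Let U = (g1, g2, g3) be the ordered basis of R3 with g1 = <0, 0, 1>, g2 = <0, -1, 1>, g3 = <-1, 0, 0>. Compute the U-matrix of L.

With P the matrix whose columns are g1, ..., g3, [L]_U = P^(-1) A P.
Column by column: L(g1) = A g1 = <-3, -2, 1>; its U-coordinates <-1, 2, 3> give column 1.
Continuing for each basis vector yields [L]_U = [[-1, -2, -1], [2, 1, -1], [3, 2, 3]].

[[-1, -2, -1], [2, 1, -1], [3, 2, 3]]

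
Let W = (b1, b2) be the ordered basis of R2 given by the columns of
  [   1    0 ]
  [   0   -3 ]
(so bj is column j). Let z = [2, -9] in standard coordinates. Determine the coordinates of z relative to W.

[2, 3]

Write z = c_1 b1 + c_2 b2 and solve for the c_i.
System: c_1 + 0c_2 = 2, 0c_1 - 3c_2 = -9; solving gives c_1 = 2, c_2 = 3.
Check: 2b1 + 3b2 = [2, -9].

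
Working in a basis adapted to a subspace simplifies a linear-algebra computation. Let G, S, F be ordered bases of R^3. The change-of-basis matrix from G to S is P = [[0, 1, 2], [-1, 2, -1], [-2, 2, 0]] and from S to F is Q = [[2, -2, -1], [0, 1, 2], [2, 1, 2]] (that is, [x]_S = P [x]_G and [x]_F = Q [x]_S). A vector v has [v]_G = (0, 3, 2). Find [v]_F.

Composing the changes, [v]_F = Q P [v]_G.
Q P = [[4, -4, 6], [-5, 6, -1], [-5, 8, 3]]; applying this to (0, 3, 2) gives (0, 16, 30).

(0, 16, 30)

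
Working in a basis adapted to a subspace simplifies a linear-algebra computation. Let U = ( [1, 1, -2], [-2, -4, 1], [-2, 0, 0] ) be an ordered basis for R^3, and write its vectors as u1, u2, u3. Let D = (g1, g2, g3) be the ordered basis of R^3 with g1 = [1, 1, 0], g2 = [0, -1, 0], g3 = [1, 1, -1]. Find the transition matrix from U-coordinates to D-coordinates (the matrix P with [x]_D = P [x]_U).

[[-1, -1, -2], [0, 2, -2], [2, -1, 0]]

Column j of P is [uj]_D, since P maps U-coordinates to D-coordinates.
Expressing u1 in D: u1 = -g1 + 0·g2 + 2g3, so column 1 of P is [-1, 0, 2].
Doing the same for each uj gives P = [[-1, -1, -2], [0, 2, -2], [2, -1, 0]].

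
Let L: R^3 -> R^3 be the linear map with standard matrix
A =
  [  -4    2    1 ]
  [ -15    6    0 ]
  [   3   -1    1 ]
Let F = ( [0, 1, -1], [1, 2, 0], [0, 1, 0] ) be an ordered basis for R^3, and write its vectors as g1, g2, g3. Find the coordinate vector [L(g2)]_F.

Compute L(g2) = A g2 = [0, -3, 1] in standard coordinates.
Then write this in F-coordinates: solve for y in y_1 g1 + ... + y_3 g3 = [0, -3, 1].
This gives y = [-1, 0, -2], which is column 2 of [L]_F.

[-1, 0, -2]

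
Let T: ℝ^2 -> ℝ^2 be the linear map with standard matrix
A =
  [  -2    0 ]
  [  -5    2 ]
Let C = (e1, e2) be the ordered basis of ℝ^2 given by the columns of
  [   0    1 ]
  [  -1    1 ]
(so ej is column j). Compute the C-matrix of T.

[[2, 1], [0, -2]]

With P the matrix whose columns are e1, e2, [T]_C = P^(-1) A P.
Column by column: T(e1) = A e1 = <0, -2>; its C-coordinates <2, 0> give column 1.
Continuing for each basis vector yields [T]_C = [[2, 1], [0, -2]].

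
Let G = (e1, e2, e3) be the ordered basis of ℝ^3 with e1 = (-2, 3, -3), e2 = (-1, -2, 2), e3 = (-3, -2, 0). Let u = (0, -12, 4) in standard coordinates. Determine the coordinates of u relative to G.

(-4, -4, 4)

We seek scalars with c_1 e1 + ... + c_3 e3 = u; equivalently solve M c = u where the columns of M are e1, ..., e3.
Row-reducing the augmented matrix [M | u] gives c = (-4, -4, 4).
Check: -4e1 - 4e2 + 4e3 = (0, -12, 4).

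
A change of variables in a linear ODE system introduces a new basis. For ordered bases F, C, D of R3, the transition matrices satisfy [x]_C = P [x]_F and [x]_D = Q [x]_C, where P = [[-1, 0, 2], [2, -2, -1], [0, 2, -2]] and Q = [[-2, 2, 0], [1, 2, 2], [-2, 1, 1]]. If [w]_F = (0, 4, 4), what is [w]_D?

Composing the changes, [w]_D = Q P [w]_F.
Q P = [[6, -4, -6], [3, 0, -4], [4, 0, -7]]; applying this to (0, 4, 4) gives (-40, -16, -28).

(-40, -16, -28)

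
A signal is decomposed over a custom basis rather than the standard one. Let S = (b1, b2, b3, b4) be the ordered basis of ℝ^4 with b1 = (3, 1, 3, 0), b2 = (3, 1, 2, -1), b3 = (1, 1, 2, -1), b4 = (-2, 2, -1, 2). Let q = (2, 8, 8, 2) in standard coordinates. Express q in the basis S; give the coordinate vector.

(2, -1, 3, 2)

[q]_S is the unique c with M c = q, where M has columns b1, ..., b4.
Gaussian elimination on [M | q] yields c = (2, -1, 3, 2).
Check: 2b1 - b2 + 3b3 + 2b4 = (2, 8, 8, 2).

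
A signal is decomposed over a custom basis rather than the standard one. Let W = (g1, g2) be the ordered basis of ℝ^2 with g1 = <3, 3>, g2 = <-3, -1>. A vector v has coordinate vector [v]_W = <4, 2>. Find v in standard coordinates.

By definition v = 4g1 + 2g2.
Summing componentwise gives <6, 10>.

<6, 10>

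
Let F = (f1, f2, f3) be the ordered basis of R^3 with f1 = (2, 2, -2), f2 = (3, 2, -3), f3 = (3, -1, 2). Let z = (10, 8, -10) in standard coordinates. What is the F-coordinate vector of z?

(2, 2, 0)

Write z = c_1 f1 + ... + c_3 f3 and solve for the c_i.
Gaussian elimination on [M | z] yields c = (2, 2, 0).
Check: 2f1 + 2f2 + 0·f3 = (10, 8, -10).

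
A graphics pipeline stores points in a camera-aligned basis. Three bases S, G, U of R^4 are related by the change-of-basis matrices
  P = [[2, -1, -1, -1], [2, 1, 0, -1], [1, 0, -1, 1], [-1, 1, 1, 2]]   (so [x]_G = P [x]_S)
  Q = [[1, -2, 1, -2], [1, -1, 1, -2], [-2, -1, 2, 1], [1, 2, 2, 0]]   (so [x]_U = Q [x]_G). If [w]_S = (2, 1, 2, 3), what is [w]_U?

First [w]_G = P [w]_S = (-2, 2, 3, 7).
Then [w]_U = Q [w]_G = (-17, -15, 15, 8).

(-17, -15, 15, 8)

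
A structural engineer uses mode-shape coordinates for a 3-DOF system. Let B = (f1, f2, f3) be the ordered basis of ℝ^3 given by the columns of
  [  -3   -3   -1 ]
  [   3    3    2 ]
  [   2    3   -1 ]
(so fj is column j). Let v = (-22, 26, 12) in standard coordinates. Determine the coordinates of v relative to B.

(2, 4, 4)

[v]_B is the unique c with M c = v, where M has columns f1, ..., f3.
Gaussian elimination on [M | v] yields c = (2, 4, 4).
Check: 2f1 + 4f2 + 4f3 = (-22, 26, 12).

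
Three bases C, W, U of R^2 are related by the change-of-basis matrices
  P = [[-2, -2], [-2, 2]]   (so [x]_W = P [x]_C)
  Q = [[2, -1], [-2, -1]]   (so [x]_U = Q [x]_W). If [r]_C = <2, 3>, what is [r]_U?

Composing the changes, [r]_U = Q P [r]_C.
Q P = [[-2, -6], [6, 2]]; applying this to <2, 3> gives <-22, 18>.

<-22, 18>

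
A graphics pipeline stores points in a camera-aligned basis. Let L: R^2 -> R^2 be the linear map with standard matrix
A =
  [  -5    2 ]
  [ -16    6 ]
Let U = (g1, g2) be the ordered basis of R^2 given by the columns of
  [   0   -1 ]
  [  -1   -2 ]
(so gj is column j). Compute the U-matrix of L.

With P the matrix whose columns are g1, g2, [L]_U = P^(-1) A P.
Column by column: L(g1) = A g1 = (-2, -6); its U-coordinates (2, 2) give column 1.
Continuing for each basis vector yields [L]_U = [[2, -2], [2, -1]].

[[2, -2], [2, -1]]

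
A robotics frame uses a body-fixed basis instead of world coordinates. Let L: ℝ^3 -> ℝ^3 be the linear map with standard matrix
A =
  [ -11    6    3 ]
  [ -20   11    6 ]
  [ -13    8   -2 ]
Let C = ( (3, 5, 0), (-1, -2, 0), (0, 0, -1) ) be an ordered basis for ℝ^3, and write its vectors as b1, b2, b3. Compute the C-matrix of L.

[[-1, 0, 0], [0, 1, 3], [-1, 3, -2]]

Let P have columns b1, ..., b3. Then [L]_C = P^(-1) A P.
Here det P = 1, so P^(-1) is integer; computing A P first and then P^(-1)(A P) gives [[-1, 0, 0], [0, 1, 3], [-1, 3, -2]].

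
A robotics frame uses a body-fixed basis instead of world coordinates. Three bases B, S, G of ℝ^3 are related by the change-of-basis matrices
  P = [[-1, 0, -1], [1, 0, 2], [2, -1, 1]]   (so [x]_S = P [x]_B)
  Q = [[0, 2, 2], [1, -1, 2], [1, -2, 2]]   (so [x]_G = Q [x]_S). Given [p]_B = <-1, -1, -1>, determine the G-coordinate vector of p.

<-10, 1, 4>

Composing the changes, [p]_G = Q P [p]_B.
Q P = [[6, -2, 6], [2, -2, -1], [1, -2, -3]]; applying this to <-1, -1, -1> gives <-10, 1, 4>.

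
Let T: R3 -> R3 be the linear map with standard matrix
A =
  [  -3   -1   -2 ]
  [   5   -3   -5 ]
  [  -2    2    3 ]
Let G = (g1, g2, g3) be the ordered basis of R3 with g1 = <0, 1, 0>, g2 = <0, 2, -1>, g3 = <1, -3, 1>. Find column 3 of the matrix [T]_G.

<-3, 3, -2>

Compute T(g3) = A g3 = <-2, 9, -5> in standard coordinates.
Then write this in G-coordinates: solve for y in y_1 g1 + ... + y_3 g3 = <-2, 9, -5>.
This gives y = <-3, 3, -2>, which is column 3 of [T]_G.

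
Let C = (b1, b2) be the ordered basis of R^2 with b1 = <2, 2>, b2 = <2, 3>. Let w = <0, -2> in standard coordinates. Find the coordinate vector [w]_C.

<2, -2>

We seek scalars with c_1 b1 + c_2 b2 = w; equivalently solve M c = w where the columns of M are b1, b2.
System: 2c_1 + 2c_2 = 0, 2c_1 + 3c_2 = -2; solving gives c_1 = 2, c_2 = -2.
Check: 2b1 - 2b2 = <0, -2>.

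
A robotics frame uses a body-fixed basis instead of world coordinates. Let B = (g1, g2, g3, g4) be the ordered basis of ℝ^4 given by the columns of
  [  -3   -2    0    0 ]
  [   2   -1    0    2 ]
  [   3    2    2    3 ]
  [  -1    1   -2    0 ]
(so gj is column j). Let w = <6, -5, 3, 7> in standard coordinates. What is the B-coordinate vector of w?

[w]_B is the unique c with M c = w, where M has columns g1, ..., g4.
Solving this 4x4 system gives c = (-4, 3, 0, 3).
Check: -4g1 + 3g2 + 0·g3 + 3g4 = <6, -5, 3, 7>.

<-4, 3, 0, 3>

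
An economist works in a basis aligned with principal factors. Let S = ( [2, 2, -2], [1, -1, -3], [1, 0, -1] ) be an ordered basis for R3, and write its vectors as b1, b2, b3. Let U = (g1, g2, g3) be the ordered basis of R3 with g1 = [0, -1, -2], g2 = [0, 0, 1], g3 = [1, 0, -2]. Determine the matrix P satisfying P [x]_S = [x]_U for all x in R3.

Let M have columns bj and N have columns gj. Then for every x, N [x]_U = x = M [x]_S, so P = N^(-1) M.
Since det N = -1, N^(-1) has integer entries; multiplying gives P = [[-2, 1, 0], [-2, 1, 1], [2, 1, 1]].

[[-2, 1, 0], [-2, 1, 1], [2, 1, 1]]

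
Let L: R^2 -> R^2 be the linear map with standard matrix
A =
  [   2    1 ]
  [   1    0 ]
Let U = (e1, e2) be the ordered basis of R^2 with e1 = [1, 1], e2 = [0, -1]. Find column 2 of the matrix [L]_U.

Compute L(e2) = A e2 = [-1, 0] in standard coordinates.
Then write this in U-coordinates: solve for y in y_1 e1 + y_2 e2 = [-1, 0].
This gives y = [-1, -1], which is column 2 of [L]_U.

[-1, -1]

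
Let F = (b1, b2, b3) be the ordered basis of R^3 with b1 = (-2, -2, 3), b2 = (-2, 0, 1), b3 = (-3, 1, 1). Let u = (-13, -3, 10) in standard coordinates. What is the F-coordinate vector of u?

(2, 3, 1)

[u]_F is the unique c with M c = u, where M has columns b1, ..., b3.
Solving this 3x3 system gives c = (2, 3, 1).
Check: 2b1 + 3b2 + b3 = (-13, -3, 10).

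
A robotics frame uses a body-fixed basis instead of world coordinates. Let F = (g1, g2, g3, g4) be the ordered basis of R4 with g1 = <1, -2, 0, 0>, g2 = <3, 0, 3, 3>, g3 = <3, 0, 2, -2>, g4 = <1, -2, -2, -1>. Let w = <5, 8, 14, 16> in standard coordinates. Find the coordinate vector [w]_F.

<-2, 4, -1, -2>

Write w = c_1 g1 + ... + c_4 g4 and solve for the c_i.
Row-reducing the augmented matrix [M | w] gives c = (-2, 4, -1, -2).
Check: -2g1 + 4g2 - g3 - 2g4 = <5, 8, 14, 16>.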